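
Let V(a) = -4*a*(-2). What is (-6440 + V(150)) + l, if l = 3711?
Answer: -1529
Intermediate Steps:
V(a) = 8*a
(-6440 + V(150)) + l = (-6440 + 8*150) + 3711 = (-6440 + 1200) + 3711 = -5240 + 3711 = -1529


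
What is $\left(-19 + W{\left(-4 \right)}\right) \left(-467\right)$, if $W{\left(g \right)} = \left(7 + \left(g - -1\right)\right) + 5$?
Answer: $4670$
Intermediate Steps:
$W{\left(g \right)} = 13 + g$ ($W{\left(g \right)} = \left(7 + \left(g + 1\right)\right) + 5 = \left(7 + \left(1 + g\right)\right) + 5 = \left(8 + g\right) + 5 = 13 + g$)
$\left(-19 + W{\left(-4 \right)}\right) \left(-467\right) = \left(-19 + \left(13 - 4\right)\right) \left(-467\right) = \left(-19 + 9\right) \left(-467\right) = \left(-10\right) \left(-467\right) = 4670$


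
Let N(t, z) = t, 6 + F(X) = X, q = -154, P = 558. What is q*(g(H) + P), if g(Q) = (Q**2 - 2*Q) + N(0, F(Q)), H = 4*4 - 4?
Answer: -104412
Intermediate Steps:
F(X) = -6 + X
H = 12 (H = 16 - 4 = 12)
g(Q) = Q**2 - 2*Q (g(Q) = (Q**2 - 2*Q) + 0 = Q**2 - 2*Q)
q*(g(H) + P) = -154*(12*(-2 + 12) + 558) = -154*(12*10 + 558) = -154*(120 + 558) = -154*678 = -104412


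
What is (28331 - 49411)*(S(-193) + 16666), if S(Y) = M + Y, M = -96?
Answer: -345227160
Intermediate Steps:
S(Y) = -96 + Y
(28331 - 49411)*(S(-193) + 16666) = (28331 - 49411)*((-96 - 193) + 16666) = -21080*(-289 + 16666) = -21080*16377 = -345227160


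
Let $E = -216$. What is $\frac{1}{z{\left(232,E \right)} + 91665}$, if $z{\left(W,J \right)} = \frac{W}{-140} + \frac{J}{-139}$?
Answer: $\frac{4865}{445949723} \approx 1.0909 \cdot 10^{-5}$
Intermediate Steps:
$z{\left(W,J \right)} = - \frac{J}{139} - \frac{W}{140}$ ($z{\left(W,J \right)} = W \left(- \frac{1}{140}\right) + J \left(- \frac{1}{139}\right) = - \frac{W}{140} - \frac{J}{139} = - \frac{J}{139} - \frac{W}{140}$)
$\frac{1}{z{\left(232,E \right)} + 91665} = \frac{1}{\left(\left(- \frac{1}{139}\right) \left(-216\right) - \frac{58}{35}\right) + 91665} = \frac{1}{\left(\frac{216}{139} - \frac{58}{35}\right) + 91665} = \frac{1}{- \frac{502}{4865} + 91665} = \frac{1}{\frac{445949723}{4865}} = \frac{4865}{445949723}$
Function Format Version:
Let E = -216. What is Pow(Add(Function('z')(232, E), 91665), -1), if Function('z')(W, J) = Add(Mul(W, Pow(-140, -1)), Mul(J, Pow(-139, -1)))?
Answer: Rational(4865, 445949723) ≈ 1.0909e-5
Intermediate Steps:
Function('z')(W, J) = Add(Mul(Rational(-1, 139), J), Mul(Rational(-1, 140), W)) (Function('z')(W, J) = Add(Mul(W, Rational(-1, 140)), Mul(J, Rational(-1, 139))) = Add(Mul(Rational(-1, 140), W), Mul(Rational(-1, 139), J)) = Add(Mul(Rational(-1, 139), J), Mul(Rational(-1, 140), W)))
Pow(Add(Function('z')(232, E), 91665), -1) = Pow(Add(Add(Mul(Rational(-1, 139), -216), Mul(Rational(-1, 140), 232)), 91665), -1) = Pow(Add(Add(Rational(216, 139), Rational(-58, 35)), 91665), -1) = Pow(Add(Rational(-502, 4865), 91665), -1) = Pow(Rational(445949723, 4865), -1) = Rational(4865, 445949723)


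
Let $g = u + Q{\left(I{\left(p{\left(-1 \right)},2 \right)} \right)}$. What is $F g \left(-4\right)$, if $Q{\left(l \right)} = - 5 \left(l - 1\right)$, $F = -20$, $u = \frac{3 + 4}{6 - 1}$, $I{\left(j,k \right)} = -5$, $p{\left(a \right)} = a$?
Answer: $2512$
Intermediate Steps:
$u = \frac{7}{5} \approx 1.4$
$Q{\left(l \right)} = 5 - 5 l$ ($Q{\left(l \right)} = - 5 \left(-1 + l\right) = 5 - 5 l$)
$g = \frac{157}{5}$ ($g = \frac{7}{5} + \left(5 - -25\right) = \frac{7}{5} + \left(5 + 25\right) = \frac{7}{5} + 30 = \frac{157}{5} \approx 31.4$)
$F g \left(-4\right) = \left(-20\right) \frac{157}{5} \left(-4\right) = \left(-628\right) \left(-4\right) = 2512$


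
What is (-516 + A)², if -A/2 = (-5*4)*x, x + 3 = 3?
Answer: 266256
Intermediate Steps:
x = 0 (x = -3 + 3 = 0)
A = 0 (A = -2*(-5*4)*0 = -(-40)*0 = -2*0 = 0)
(-516 + A)² = (-516 + 0)² = (-516)² = 266256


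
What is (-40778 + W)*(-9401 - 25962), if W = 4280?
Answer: 1290678774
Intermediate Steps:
(-40778 + W)*(-9401 - 25962) = (-40778 + 4280)*(-9401 - 25962) = -36498*(-35363) = 1290678774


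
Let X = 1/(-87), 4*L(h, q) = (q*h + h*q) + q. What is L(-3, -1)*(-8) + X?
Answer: -871/87 ≈ -10.011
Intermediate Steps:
L(h, q) = q/4 + h*q/2 (L(h, q) = ((q*h + h*q) + q)/4 = ((h*q + h*q) + q)/4 = (2*h*q + q)/4 = (q + 2*h*q)/4 = q/4 + h*q/2)
X = -1/87 ≈ -0.011494
L(-3, -1)*(-8) + X = ((¼)*(-1)*(1 + 2*(-3)))*(-8) - 1/87 = ((¼)*(-1)*(1 - 6))*(-8) - 1/87 = ((¼)*(-1)*(-5))*(-8) - 1/87 = (5/4)*(-8) - 1/87 = -10 - 1/87 = -871/87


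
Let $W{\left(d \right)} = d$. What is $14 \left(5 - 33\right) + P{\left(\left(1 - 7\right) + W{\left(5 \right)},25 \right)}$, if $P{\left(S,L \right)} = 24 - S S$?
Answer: $-369$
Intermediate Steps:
$P{\left(S,L \right)} = 24 - S^{2}$
$14 \left(5 - 33\right) + P{\left(\left(1 - 7\right) + W{\left(5 \right)},25 \right)} = 14 \left(5 - 33\right) + \left(24 - \left(\left(1 - 7\right) + 5\right)^{2}\right) = 14 \left(-28\right) + \left(24 - \left(-6 + 5\right)^{2}\right) = -392 + \left(24 - \left(-1\right)^{2}\right) = -392 + \left(24 - 1\right) = -392 + 23 = -369$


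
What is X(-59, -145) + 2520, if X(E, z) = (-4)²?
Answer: 2536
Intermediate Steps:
X(E, z) = 16
X(-59, -145) + 2520 = 16 + 2520 = 2536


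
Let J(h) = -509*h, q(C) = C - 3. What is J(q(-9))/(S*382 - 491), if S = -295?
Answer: -2036/37727 ≈ -0.053967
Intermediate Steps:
q(C) = -3 + C
J(q(-9))/(S*382 - 491) = (-509*(-3 - 9))/(-295*382 - 491) = (-509*(-12))/(-112690 - 491) = 6108/(-113181) = 6108*(-1/113181) = -2036/37727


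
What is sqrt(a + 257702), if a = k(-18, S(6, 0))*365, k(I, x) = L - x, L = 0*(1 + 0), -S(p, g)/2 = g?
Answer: sqrt(257702) ≈ 507.64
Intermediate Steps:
S(p, g) = -2*g
L = 0 (L = 0*1 = 0)
k(I, x) = -x (k(I, x) = 0 - x = -x)
a = 0 (a = -(-2)*0*365 = -1*0*365 = 0*365 = 0)
sqrt(a + 257702) = sqrt(0 + 257702) = sqrt(257702)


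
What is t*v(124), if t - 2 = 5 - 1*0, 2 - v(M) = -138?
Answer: 980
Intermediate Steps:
v(M) = 140 (v(M) = 2 - 1*(-138) = 2 + 138 = 140)
t = 7 (t = 2 + (5 - 1*0) = 2 + (5 + 0) = 2 + 5 = 7)
t*v(124) = 7*140 = 980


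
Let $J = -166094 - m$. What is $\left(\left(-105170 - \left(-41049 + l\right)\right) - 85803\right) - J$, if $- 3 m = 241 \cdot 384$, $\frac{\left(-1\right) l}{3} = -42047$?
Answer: $-140819$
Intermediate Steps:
$l = 126141$ ($l = \left(-3\right) \left(-42047\right) = 126141$)
$m = -30848$ ($m = - \frac{241 \cdot 384}{3} = \left(- \frac{1}{3}\right) 92544 = -30848$)
$J = -135246$ ($J = -166094 - -30848 = -166094 + 30848 = -135246$)
$\left(\left(-105170 - \left(-41049 + l\right)\right) - 85803\right) - J = \left(\left(-105170 + \left(41049 - 126141\right)\right) - 85803\right) - -135246 = \left(\left(-105170 + \left(41049 - 126141\right)\right) - 85803\right) + 135246 = \left(\left(-105170 - 85092\right) - 85803\right) + 135246 = \left(-190262 - 85803\right) + 135246 = -276065 + 135246 = -140819$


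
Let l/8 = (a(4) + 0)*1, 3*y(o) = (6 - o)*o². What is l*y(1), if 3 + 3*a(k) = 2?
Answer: -40/9 ≈ -4.4444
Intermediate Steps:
a(k) = -⅓ (a(k) = -1 + (⅓)*2 = -1 + ⅔ = -⅓)
y(o) = o²*(6 - o)/3 (y(o) = ((6 - o)*o²)/3 = (o²*(6 - o))/3 = o²*(6 - o)/3)
l = -8/3 (l = 8*((-⅓ + 0)*1) = 8*(-⅓*1) = 8*(-⅓) = -8/3 ≈ -2.6667)
l*y(1) = -8*1²*(6 - 1*1)/9 = -8*(6 - 1)/9 = -8*5/9 = -8/3*5/3 = -40/9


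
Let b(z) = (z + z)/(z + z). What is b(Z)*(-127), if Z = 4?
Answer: -127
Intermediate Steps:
b(z) = 1 (b(z) = (2*z)/((2*z)) = (2*z)*(1/(2*z)) = 1)
b(Z)*(-127) = 1*(-127) = -127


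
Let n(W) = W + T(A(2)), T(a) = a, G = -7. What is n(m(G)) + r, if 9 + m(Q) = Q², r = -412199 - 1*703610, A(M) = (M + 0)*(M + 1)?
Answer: -1115763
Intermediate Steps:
A(M) = M*(1 + M)
r = -1115809 (r = -412199 - 703610 = -1115809)
m(Q) = -9 + Q²
n(W) = 6 + W (n(W) = W + 2*(1 + 2) = W + 2*3 = W + 6 = 6 + W)
n(m(G)) + r = (6 + (-9 + (-7)²)) - 1115809 = (6 + (-9 + 49)) - 1115809 = (6 + 40) - 1115809 = 46 - 1115809 = -1115763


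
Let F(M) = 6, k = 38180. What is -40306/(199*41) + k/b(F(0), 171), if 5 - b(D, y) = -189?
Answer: 151845628/791423 ≈ 191.86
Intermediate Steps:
b(D, y) = 194 (b(D, y) = 5 - 1*(-189) = 5 + 189 = 194)
-40306/(199*41) + k/b(F(0), 171) = -40306/(199*41) + 38180/194 = -40306/8159 + 38180*(1/194) = -40306*1/8159 + 19090/97 = -40306/8159 + 19090/97 = 151845628/791423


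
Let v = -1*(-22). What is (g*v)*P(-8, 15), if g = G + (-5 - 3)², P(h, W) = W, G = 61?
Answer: 41250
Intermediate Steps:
v = 22
g = 125 (g = 61 + (-5 - 3)² = 61 + (-8)² = 61 + 64 = 125)
(g*v)*P(-8, 15) = (125*22)*15 = 2750*15 = 41250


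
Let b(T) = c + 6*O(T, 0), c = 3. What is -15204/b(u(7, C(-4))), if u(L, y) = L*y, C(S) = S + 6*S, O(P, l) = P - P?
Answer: -5068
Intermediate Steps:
O(P, l) = 0
C(S) = 7*S
b(T) = 3 (b(T) = 3 + 6*0 = 3 + 0 = 3)
-15204/b(u(7, C(-4))) = -15204/3 = -15204*⅓ = -5068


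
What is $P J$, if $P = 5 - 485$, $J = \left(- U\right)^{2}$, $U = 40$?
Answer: $-768000$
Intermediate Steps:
$J = 1600$ ($J = \left(\left(-1\right) 40\right)^{2} = \left(-40\right)^{2} = 1600$)
$P = -480$
$P J = \left(-480\right) 1600 = -768000$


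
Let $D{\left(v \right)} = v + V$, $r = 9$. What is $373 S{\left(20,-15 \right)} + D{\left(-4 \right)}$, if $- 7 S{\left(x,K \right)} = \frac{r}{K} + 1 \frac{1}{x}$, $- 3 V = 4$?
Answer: $\frac{10069}{420} \approx 23.974$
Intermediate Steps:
$V = - \frac{4}{3}$ ($V = \left(- \frac{1}{3}\right) 4 = - \frac{4}{3} \approx -1.3333$)
$D{\left(v \right)} = - \frac{4}{3} + v$ ($D{\left(v \right)} = v - \frac{4}{3} = - \frac{4}{3} + v$)
$S{\left(x,K \right)} = - \frac{9}{7 K} - \frac{1}{7 x}$ ($S{\left(x,K \right)} = - \frac{\frac{9}{K} + 1 \frac{1}{x}}{7} = - \frac{\frac{9}{K} + \frac{1}{x}}{7} = - \frac{\frac{1}{x} + \frac{9}{K}}{7} = - \frac{9}{7 K} - \frac{1}{7 x}$)
$373 S{\left(20,-15 \right)} + D{\left(-4 \right)} = 373 \frac{\left(-1\right) \left(-15\right) - 180}{7 \left(-15\right) 20} - \frac{16}{3} = 373 \cdot \frac{1}{7} \left(- \frac{1}{15}\right) \frac{1}{20} \left(15 - 180\right) - \frac{16}{3} = 373 \cdot \frac{1}{7} \left(- \frac{1}{15}\right) \frac{1}{20} \left(-165\right) - \frac{16}{3} = 373 \cdot \frac{11}{140} - \frac{16}{3} = \frac{4103}{140} - \frac{16}{3} = \frac{10069}{420}$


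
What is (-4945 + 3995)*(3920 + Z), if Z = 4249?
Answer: -7760550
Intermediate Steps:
(-4945 + 3995)*(3920 + Z) = (-4945 + 3995)*(3920 + 4249) = -950*8169 = -7760550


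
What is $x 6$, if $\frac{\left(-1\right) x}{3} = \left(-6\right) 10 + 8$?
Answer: $936$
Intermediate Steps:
$x = 156$ ($x = - 3 \left(\left(-6\right) 10 + 8\right) = - 3 \left(-60 + 8\right) = \left(-3\right) \left(-52\right) = 156$)
$x 6 = 156 \cdot 6 = 936$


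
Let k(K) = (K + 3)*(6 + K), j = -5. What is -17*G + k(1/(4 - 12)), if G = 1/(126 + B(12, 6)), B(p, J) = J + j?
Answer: 136199/8128 ≈ 16.757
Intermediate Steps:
B(p, J) = -5 + J (B(p, J) = J - 5 = -5 + J)
k(K) = (3 + K)*(6 + K)
G = 1/127 (G = 1/(126 + (-5 + 6)) = 1/(126 + 1) = 1/127 ≈ 0.0078740)
-17*G + k(1/(4 - 12)) = -17*1/127 + (18 + (1/(4 - 12))**2 + 9/(4 - 12)) = -17/127 + (18 + (1/(-8))**2 + 9/(-8)) = -17/127 + (18 + (-1/8)**2 + 9*(-1/8)) = -17/127 + (18 + 1/64 - 9/8) = -17/127 + 1081/64 = 136199/8128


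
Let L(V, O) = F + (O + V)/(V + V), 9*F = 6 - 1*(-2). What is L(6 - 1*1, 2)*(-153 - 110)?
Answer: -37609/90 ≈ -417.88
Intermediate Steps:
F = 8/9 (F = (6 - 1*(-2))/9 = (6 + 2)/9 = (⅑)*8 = 8/9 ≈ 0.88889)
L(V, O) = 8/9 + (O + V)/(2*V) (L(V, O) = 8/9 + (O + V)/(V + V) = 8/9 + (O + V)/((2*V)) = 8/9 + (O + V)*(1/(2*V)) = 8/9 + (O + V)/(2*V))
L(6 - 1*1, 2)*(-153 - 110) = (25/18 + (½)*2/(6 - 1*1))*(-153 - 110) = (25/18 + (½)*2/(6 - 1))*(-263) = (25/18 + (½)*2/5)*(-263) = (25/18 + (½)*2*(⅕))*(-263) = (25/18 + ⅕)*(-263) = (143/90)*(-263) = -37609/90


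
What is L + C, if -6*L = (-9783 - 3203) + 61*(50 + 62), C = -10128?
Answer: -27307/3 ≈ -9102.3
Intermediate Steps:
L = 3077/3 (L = -((-9783 - 3203) + 61*(50 + 62))/6 = -(-12986 + 61*112)/6 = -(-12986 + 6832)/6 = -⅙*(-6154) = 3077/3 ≈ 1025.7)
L + C = 3077/3 - 10128 = -27307/3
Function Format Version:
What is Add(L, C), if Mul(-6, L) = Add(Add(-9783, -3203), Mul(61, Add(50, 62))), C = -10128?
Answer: Rational(-27307, 3) ≈ -9102.3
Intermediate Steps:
L = Rational(3077, 3) (L = Mul(Rational(-1, 6), Add(Add(-9783, -3203), Mul(61, Add(50, 62)))) = Mul(Rational(-1, 6), Add(-12986, Mul(61, 112))) = Mul(Rational(-1, 6), Add(-12986, 6832)) = Mul(Rational(-1, 6), -6154) = Rational(3077, 3) ≈ 1025.7)
Add(L, C) = Add(Rational(3077, 3), -10128) = Rational(-27307, 3)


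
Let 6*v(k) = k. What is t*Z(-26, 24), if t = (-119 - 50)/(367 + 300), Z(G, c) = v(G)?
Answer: 2197/2001 ≈ 1.0979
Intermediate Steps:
v(k) = k/6
Z(G, c) = G/6
t = -169/667 ≈ -0.25337
t*Z(-26, 24) = -169*(-26)/4002 = -169/667*(-13/3) = 2197/2001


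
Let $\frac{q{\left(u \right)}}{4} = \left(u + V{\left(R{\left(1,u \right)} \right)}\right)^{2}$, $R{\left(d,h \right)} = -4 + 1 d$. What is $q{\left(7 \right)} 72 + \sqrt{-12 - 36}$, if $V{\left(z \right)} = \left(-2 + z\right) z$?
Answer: $139392 + 4 i \sqrt{3} \approx 1.3939 \cdot 10^{5} + 6.9282 i$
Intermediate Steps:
$R{\left(d,h \right)} = -4 + d$
$V{\left(z \right)} = z \left(-2 + z\right)$
$q{\left(u \right)} = 4 \left(15 + u\right)^{2}$ ($q{\left(u \right)} = 4 \left(u + \left(-4 + 1\right) \left(-2 + \left(-4 + 1\right)\right)\right)^{2} = 4 \left(u - 3 \left(-2 - 3\right)\right)^{2} = 4 \left(u - -15\right)^{2} = 4 \left(u + 15\right)^{2} = 4 \left(15 + u\right)^{2}$)
$q{\left(7 \right)} 72 + \sqrt{-12 - 36} = 4 \left(15 + 7\right)^{2} \cdot 72 + \sqrt{-12 - 36} = 4 \cdot 22^{2} \cdot 72 + \sqrt{-48} = 4 \cdot 484 \cdot 72 + 4 i \sqrt{3} = 1936 \cdot 72 + 4 i \sqrt{3} = 139392 + 4 i \sqrt{3}$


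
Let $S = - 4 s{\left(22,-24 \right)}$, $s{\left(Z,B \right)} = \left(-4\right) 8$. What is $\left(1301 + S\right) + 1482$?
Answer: $2911$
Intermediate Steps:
$s{\left(Z,B \right)} = -32$
$S = 128$ ($S = \left(-4\right) \left(-32\right) = 128$)
$\left(1301 + S\right) + 1482 = \left(1301 + 128\right) + 1482 = 1429 + 1482 = 2911$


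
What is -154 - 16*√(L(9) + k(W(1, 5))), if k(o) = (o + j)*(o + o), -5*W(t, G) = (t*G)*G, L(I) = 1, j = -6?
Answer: -154 - 16*√111 ≈ -322.57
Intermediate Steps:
W(t, G) = -t*G²/5 (W(t, G) = -t*G*G/5 = -G*t*G/5 = -t*G²/5)
k(o) = 2*o*(-6 + o) (k(o) = (o - 6)*(o + o) = (-6 + o)*(2*o) = 2*o*(-6 + o))
-154 - 16*√(L(9) + k(W(1, 5))) = -154 - 16*√(1 + 2*(-⅕*1*5²)*(-6 - ⅕*1*5²)) = -154 - 16*√(1 + 2*(-⅕*1*25)*(-6 - ⅕*1*25)) = -154 - 16*√(1 + 2*(-5)*(-6 - 5)) = -154 - 16*√(1 + 2*(-5)*(-11)) = -154 - 16*√(1 + 110) = -154 - 16*√111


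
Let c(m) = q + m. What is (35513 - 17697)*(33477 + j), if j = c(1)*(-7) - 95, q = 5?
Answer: 593985440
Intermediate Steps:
c(m) = 5 + m
j = -137 (j = (5 + 1)*(-7) - 95 = 6*(-7) - 95 = -42 - 95 = -137)
(35513 - 17697)*(33477 + j) = (35513 - 17697)*(33477 - 137) = 17816*33340 = 593985440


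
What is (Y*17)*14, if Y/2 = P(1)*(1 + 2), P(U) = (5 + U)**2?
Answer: 51408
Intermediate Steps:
Y = 216 (Y = 2*((5 + 1)**2*(1 + 2)) = 2*(6**2*3) = 2*(36*3) = 2*108 = 216)
(Y*17)*14 = (216*17)*14 = 3672*14 = 51408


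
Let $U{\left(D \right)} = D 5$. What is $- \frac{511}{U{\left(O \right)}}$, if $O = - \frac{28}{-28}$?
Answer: $- \frac{511}{5} \approx -102.2$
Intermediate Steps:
$O = 1$ ($O = \left(-28\right) \left(- \frac{1}{28}\right) = 1$)
$U{\left(D \right)} = 5 D$
$- \frac{511}{U{\left(O \right)}} = - \frac{511}{5 \cdot 1} = - \frac{511}{5}$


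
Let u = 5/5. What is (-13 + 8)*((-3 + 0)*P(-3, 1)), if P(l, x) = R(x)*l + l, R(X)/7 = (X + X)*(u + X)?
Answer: -1305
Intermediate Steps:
u = 1 (u = 5*(⅕) = 1)
R(X) = 14*X*(1 + X) (R(X) = 7*((X + X)*(1 + X)) = 7*((2*X)*(1 + X)) = 7*(2*X*(1 + X)) = 14*X*(1 + X))
P(l, x) = l + 14*l*x*(1 + x) (P(l, x) = (14*x*(1 + x))*l + l = 14*l*x*(1 + x) + l = l + 14*l*x*(1 + x))
(-13 + 8)*((-3 + 0)*P(-3, 1)) = (-13 + 8)*((-3 + 0)*(-3*(1 + 14*1*(1 + 1)))) = -(-15)*(-3*(1 + 14*1*2)) = -(-15)*(-3*(1 + 28)) = -(-15)*(-3*29) = -(-15)*(-87) = -5*261 = -1305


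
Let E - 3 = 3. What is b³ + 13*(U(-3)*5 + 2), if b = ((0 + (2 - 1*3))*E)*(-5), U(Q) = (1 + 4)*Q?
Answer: 26051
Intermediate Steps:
U(Q) = 5*Q
E = 6 (E = 3 + 3 = 6)
b = 30 (b = ((0 + (2 - 1*3))*6)*(-5) = ((0 + (2 - 3))*6)*(-5) = ((0 - 1)*6)*(-5) = -1*6*(-5) = -6*(-5) = 30)
b³ + 13*(U(-3)*5 + 2) = 30³ + 13*((5*(-3))*5 + 2) = 27000 + 13*(-15*5 + 2) = 27000 + 13*(-75 + 2) = 27000 + 13*(-73) = 27000 - 949 = 26051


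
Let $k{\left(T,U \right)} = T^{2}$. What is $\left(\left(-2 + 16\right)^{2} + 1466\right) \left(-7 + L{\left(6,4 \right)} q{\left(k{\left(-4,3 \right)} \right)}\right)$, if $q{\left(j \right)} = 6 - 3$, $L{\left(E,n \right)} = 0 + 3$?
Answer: $3324$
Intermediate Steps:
$L{\left(E,n \right)} = 3$
$q{\left(j \right)} = 3$
$\left(\left(-2 + 16\right)^{2} + 1466\right) \left(-7 + L{\left(6,4 \right)} q{\left(k{\left(-4,3 \right)} \right)}\right) = \left(\left(-2 + 16\right)^{2} + 1466\right) \left(-7 + 3 \cdot 3\right) = \left(14^{2} + 1466\right) \left(-7 + 9\right) = \left(196 + 1466\right) 2 = 1662 \cdot 2 = 3324$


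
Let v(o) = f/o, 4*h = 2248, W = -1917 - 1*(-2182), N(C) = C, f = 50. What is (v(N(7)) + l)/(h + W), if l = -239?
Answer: -1623/5789 ≈ -0.28036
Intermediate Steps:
W = 265 (W = -1917 + 2182 = 265)
h = 562 (h = (¼)*2248 = 562)
v(o) = 50/o
(v(N(7)) + l)/(h + W) = (50/7 - 239)/(562 + 265) = (50*(⅐) - 239)/827 = (50/7 - 239)*(1/827) = -1623/7*1/827 = -1623/5789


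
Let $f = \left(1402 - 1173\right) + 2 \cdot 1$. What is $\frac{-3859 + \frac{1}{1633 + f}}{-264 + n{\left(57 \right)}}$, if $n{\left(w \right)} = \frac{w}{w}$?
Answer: $\frac{7193175}{490232} \approx 14.673$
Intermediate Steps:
$n{\left(w \right)} = 1$
$f = 231$ ($f = 229 + 2 = 231$)
$\frac{-3859 + \frac{1}{1633 + f}}{-264 + n{\left(57 \right)}} = \frac{-3859 + \frac{1}{1633 + 231}}{-264 + 1} = \frac{-3859 + \frac{1}{1864}}{-263} = \left(-3859 + \frac{1}{1864}\right) \left(- \frac{1}{263}\right) = \left(- \frac{7193175}{1864}\right) \left(- \frac{1}{263}\right) = \frac{7193175}{490232}$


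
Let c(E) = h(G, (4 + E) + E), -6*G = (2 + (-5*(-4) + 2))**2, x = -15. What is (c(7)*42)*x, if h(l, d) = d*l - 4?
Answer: 1091160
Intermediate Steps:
G = -96 (G = -(2 + (-5*(-4) + 2))**2/6 = -(2 + (20 + 2))**2/6 = -(2 + 22)**2/6 = -1/6*24**2 = -1/6*576 = -96)
h(l, d) = -4 + d*l
c(E) = -388 - 192*E (c(E) = -4 + ((4 + E) + E)*(-96) = -4 + (4 + 2*E)*(-96) = -4 + (-384 - 192*E) = -388 - 192*E)
(c(7)*42)*x = ((-388 - 192*7)*42)*(-15) = ((-388 - 1344)*42)*(-15) = -1732*42*(-15) = -72744*(-15) = 1091160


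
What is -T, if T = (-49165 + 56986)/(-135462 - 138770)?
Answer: 7821/274232 ≈ 0.028520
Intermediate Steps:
T = -7821/274232 (T = 7821/(-274232) = 7821*(-1/274232) = -7821/274232 ≈ -0.028520)
-T = -1*(-7821/274232) = 7821/274232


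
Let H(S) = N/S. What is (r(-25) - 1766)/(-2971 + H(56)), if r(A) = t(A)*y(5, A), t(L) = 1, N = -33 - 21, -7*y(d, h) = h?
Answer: 49348/83215 ≈ 0.59302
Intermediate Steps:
y(d, h) = -h/7
N = -54
r(A) = -A/7 (r(A) = 1*(-A/7) = -A/7)
H(S) = -54/S
(r(-25) - 1766)/(-2971 + H(56)) = (-⅐*(-25) - 1766)/(-2971 - 54/56) = (25/7 - 1766)/(-2971 - 54*1/56) = -12337/(7*(-2971 - 27/28)) = -12337/(7*(-83215/28)) = -12337/7*(-28/83215) = 49348/83215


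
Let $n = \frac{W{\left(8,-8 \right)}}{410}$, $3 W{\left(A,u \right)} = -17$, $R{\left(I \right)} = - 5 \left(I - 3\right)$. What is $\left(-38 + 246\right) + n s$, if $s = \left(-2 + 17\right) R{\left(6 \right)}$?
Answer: $\frac{17311}{82} \approx 211.11$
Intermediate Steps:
$R{\left(I \right)} = 15 - 5 I$ ($R{\left(I \right)} = - 5 \left(-3 + I\right) = 15 - 5 I$)
$W{\left(A,u \right)} = - \frac{17}{3}$ ($W{\left(A,u \right)} = \frac{1}{3} \left(-17\right) = - \frac{17}{3}$)
$s = -225$ ($s = \left(-2 + 17\right) \left(15 - 30\right) = 15 \left(15 - 30\right) = 15 \left(-15\right) = -225$)
$n = - \frac{17}{1230}$ ($n = - \frac{17}{3 \cdot 410} = \left(- \frac{17}{3}\right) \frac{1}{410} = - \frac{17}{1230} \approx -0.013821$)
$\left(-38 + 246\right) + n s = \left(-38 + 246\right) - - \frac{255}{82} = 208 + \frac{255}{82} = \frac{17311}{82}$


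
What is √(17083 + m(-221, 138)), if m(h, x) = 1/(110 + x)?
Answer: √262668270/124 ≈ 130.70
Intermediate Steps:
√(17083 + m(-221, 138)) = √(17083 + 1/(110 + 138)) = √(17083 + 1/248) = √(4236585/248) = √262668270/124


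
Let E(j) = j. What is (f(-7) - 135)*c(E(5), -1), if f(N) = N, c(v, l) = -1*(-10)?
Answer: -1420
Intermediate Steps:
c(v, l) = 10
(f(-7) - 135)*c(E(5), -1) = (-7 - 135)*10 = -142*10 = -1420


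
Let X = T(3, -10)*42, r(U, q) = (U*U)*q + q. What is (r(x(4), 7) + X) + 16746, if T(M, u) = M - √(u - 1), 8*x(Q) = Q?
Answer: 67523/4 - 42*I*√11 ≈ 16881.0 - 139.3*I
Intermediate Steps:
x(Q) = Q/8
T(M, u) = M - √(-1 + u)
r(U, q) = q + q*U² (r(U, q) = U²*q + q = q*U² + q = q + q*U²)
X = 126 - 42*I*√11 (X = (3 - √(-1 - 10))*42 = (3 - √(-11))*42 = (3 - I*√11)*42 = 126 - 42*I*√11 ≈ 126.0 - 139.3*I)
(r(x(4), 7) + X) + 16746 = (7*(1 + ((⅛)*4)²) + (126 - 42*I*√11)) + 16746 = (7*(1 + (½)²) + (126 - 42*I*√11)) + 16746 = (7*(1 + ¼) + (126 - 42*I*√11)) + 16746 = (7*(5/4) + (126 - 42*I*√11)) + 16746 = (35/4 + (126 - 42*I*√11)) + 16746 = (539/4 - 42*I*√11) + 16746 = 67523/4 - 42*I*√11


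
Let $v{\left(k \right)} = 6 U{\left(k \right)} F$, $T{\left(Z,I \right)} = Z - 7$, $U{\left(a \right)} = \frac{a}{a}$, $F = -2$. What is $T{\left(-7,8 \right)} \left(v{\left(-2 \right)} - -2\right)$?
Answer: $140$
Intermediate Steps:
$U{\left(a \right)} = 1$
$T{\left(Z,I \right)} = -7 + Z$
$v{\left(k \right)} = -12$ ($v{\left(k \right)} = 6 \cdot 1 \left(-2\right) = 6 \left(-2\right) = -12$)
$T{\left(-7,8 \right)} \left(v{\left(-2 \right)} - -2\right) = \left(-7 - 7\right) \left(-12 - -2\right) = - 14 \left(-12 + \left(-2 + 4\right)\right) = - 14 \left(-12 + 2\right) = \left(-14\right) \left(-10\right) = 140$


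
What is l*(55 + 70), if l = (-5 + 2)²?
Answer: 1125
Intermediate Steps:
l = 9 (l = (-3)² = 9)
l*(55 + 70) = 9*(55 + 70) = 9*125 = 1125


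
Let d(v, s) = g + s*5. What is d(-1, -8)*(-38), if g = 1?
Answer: 1482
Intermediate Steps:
d(v, s) = 1 + 5*s (d(v, s) = 1 + s*5 = 1 + 5*s)
d(-1, -8)*(-38) = (1 + 5*(-8))*(-38) = (1 - 40)*(-38) = -39*(-38) = 1482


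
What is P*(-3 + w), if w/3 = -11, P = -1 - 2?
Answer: 108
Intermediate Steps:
P = -3
w = -33 (w = 3*(-11) = -33)
P*(-3 + w) = -3*(-3 - 33) = -3*(-36) = 108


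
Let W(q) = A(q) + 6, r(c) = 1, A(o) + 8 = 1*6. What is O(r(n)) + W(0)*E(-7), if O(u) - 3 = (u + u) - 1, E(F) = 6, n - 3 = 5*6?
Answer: 28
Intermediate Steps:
A(o) = -2 (A(o) = -8 + 1*6 = -8 + 6 = -2)
n = 33 (n = 3 + 5*6 = 3 + 30 = 33)
W(q) = 4 (W(q) = -2 + 6 = 4)
O(u) = 2 + 2*u (O(u) = 3 + ((u + u) - 1) = 3 + (2*u - 1) = 3 + (-1 + 2*u) = 2 + 2*u)
O(r(n)) + W(0)*E(-7) = (2 + 2*1) + 4*6 = (2 + 2) + 24 = 4 + 24 = 28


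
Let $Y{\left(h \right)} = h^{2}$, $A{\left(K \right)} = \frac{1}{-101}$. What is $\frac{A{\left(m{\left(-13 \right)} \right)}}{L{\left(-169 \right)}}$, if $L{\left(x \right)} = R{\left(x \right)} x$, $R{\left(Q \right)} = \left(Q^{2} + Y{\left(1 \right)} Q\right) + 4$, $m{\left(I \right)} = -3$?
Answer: $\frac{1}{484691324} \approx 2.0632 \cdot 10^{-9}$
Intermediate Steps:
$A{\left(K \right)} = - \frac{1}{101}$
$R{\left(Q \right)} = 4 + Q + Q^{2}$ ($R{\left(Q \right)} = \left(Q^{2} + 1^{2} Q\right) + 4 = \left(Q^{2} + 1 Q\right) + 4 = \left(Q^{2} + Q\right) + 4 = \left(Q + Q^{2}\right) + 4 = 4 + Q + Q^{2}$)
$L{\left(x \right)} = x \left(4 + x + x^{2}\right)$ ($L{\left(x \right)} = \left(4 + x + x^{2}\right) x = x \left(4 + x + x^{2}\right)$)
$\frac{A{\left(m{\left(-13 \right)} \right)}}{L{\left(-169 \right)}} = - \frac{1}{101 \left(- 169 \left(4 - 169 + \left(-169\right)^{2}\right)\right)} = - \frac{1}{101 \left(- 169 \left(4 - 169 + 28561\right)\right)} = - \frac{1}{101 \left(\left(-169\right) 28396\right)} = - \frac{1}{101 \left(-4798924\right)} = \left(- \frac{1}{101}\right) \left(- \frac{1}{4798924}\right) = \frac{1}{484691324}$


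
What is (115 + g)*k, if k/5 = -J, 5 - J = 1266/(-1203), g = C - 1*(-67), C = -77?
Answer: -1274175/401 ≈ -3177.5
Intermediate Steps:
g = -10 (g = -77 - 1*(-67) = -77 + 67 = -10)
J = 2427/401 (J = 5 - 1266/(-1203) = 5 - 1266*(-1)/1203 = 5 - 1*(-422/401) = 5 + 422/401 = 2427/401 ≈ 6.0524)
k = -12135/401 (k = 5*(-1*2427/401) = 5*(-2427/401) = -12135/401 ≈ -30.262)
(115 + g)*k = (115 - 10)*(-12135/401) = 105*(-12135/401) = -1274175/401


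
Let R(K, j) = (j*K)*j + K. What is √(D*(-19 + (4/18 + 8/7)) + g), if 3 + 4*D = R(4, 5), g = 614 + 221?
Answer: √687463/42 ≈ 19.741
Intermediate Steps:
g = 835
R(K, j) = K + K*j² (R(K, j) = (K*j)*j + K = K*j² + K = K + K*j²)
D = 101/4 (D = -¾ + (4*(1 + 5²))/4 = -¾ + (4*(1 + 25))/4 = -¾ + (4*26)/4 = -¾ + (¼)*104 = -¾ + 26 = 101/4 ≈ 25.250)
√(D*(-19 + (4/18 + 8/7)) + g) = √(101*(-19 + (4/18 + 8/7))/4 + 835) = √(101*(-19 + (4*(1/18) + 8*(⅐)))/4 + 835) = √(101*(-19 + (2/9 + 8/7))/4 + 835) = √(101*(-19 + 86/63)/4 + 835) = √((101/4)*(-1111/63) + 835) = √(-112211/252 + 835) = √(98209/252) = √687463/42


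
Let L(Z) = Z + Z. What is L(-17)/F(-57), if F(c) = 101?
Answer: -34/101 ≈ -0.33663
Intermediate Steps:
L(Z) = 2*Z
L(-17)/F(-57) = (2*(-17))/101 = -34*1/101 = -34/101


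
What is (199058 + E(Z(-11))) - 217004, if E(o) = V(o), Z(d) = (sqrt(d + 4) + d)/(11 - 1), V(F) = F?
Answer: -179471/10 + I*sqrt(7)/10 ≈ -17947.0 + 0.26458*I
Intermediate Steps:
Z(d) = d/10 + sqrt(4 + d)/10 (Z(d) = (sqrt(4 + d) + d)/10 = (d + sqrt(4 + d))*(1/10) = d/10 + sqrt(4 + d)/10)
E(o) = o
(199058 + E(Z(-11))) - 217004 = (199058 + ((1/10)*(-11) + sqrt(4 - 11)/10)) - 217004 = (199058 + (-11/10 + sqrt(-7)/10)) - 217004 = (199058 + (-11/10 + (I*sqrt(7))/10)) - 217004 = (199058 + (-11/10 + I*sqrt(7)/10)) - 217004 = (1990569/10 + I*sqrt(7)/10) - 217004 = -179471/10 + I*sqrt(7)/10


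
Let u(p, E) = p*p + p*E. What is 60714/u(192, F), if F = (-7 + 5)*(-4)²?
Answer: 10119/5120 ≈ 1.9764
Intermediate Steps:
F = -32 (F = -2*16 = -32)
u(p, E) = p² + E*p
60714/u(192, F) = 60714/((192*(-32 + 192))) = 60714/((192*160)) = 60714/30720 = 60714*(1/30720) = 10119/5120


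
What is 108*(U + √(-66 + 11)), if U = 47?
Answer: 5076 + 108*I*√55 ≈ 5076.0 + 800.95*I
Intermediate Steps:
108*(U + √(-66 + 11)) = 108*(47 + √(-66 + 11)) = 108*(47 + √(-55)) = 108*(47 + I*√55) = 5076 + 108*I*√55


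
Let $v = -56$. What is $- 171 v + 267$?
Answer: $9843$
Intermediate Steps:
$- 171 v + 267 = \left(-171\right) \left(-56\right) + 267 = 9576 + 267 = 9843$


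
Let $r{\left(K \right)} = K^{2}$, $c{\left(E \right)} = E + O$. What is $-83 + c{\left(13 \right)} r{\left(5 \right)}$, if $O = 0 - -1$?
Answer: $267$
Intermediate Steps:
$O = 1$ ($O = 0 + 1 = 1$)
$c{\left(E \right)} = 1 + E$ ($c{\left(E \right)} = E + 1 = 1 + E$)
$-83 + c{\left(13 \right)} r{\left(5 \right)} = -83 + \left(1 + 13\right) 5^{2} = -83 + 14 \cdot 25 = -83 + 350 = 267$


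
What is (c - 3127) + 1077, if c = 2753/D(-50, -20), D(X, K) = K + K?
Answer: -84753/40 ≈ -2118.8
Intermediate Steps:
D(X, K) = 2*K
c = -2753/40 (c = 2753/((2*(-20))) = 2753/(-40) = 2753*(-1/40) = -2753/40 ≈ -68.825)
(c - 3127) + 1077 = (-2753/40 - 3127) + 1077 = -127833/40 + 1077 = -84753/40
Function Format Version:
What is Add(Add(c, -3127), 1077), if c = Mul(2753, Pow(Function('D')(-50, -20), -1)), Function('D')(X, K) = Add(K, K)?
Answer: Rational(-84753, 40) ≈ -2118.8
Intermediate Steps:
Function('D')(X, K) = Mul(2, K)
c = Rational(-2753, 40) (c = Mul(2753, Pow(Mul(2, -20), -1)) = Mul(2753, Pow(-40, -1)) = Mul(2753, Rational(-1, 40)) = Rational(-2753, 40) ≈ -68.825)
Add(Add(c, -3127), 1077) = Add(Add(Rational(-2753, 40), -3127), 1077) = Add(Rational(-127833, 40), 1077) = Rational(-84753, 40)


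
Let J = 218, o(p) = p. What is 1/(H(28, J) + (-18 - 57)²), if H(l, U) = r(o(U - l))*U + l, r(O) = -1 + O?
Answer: 1/46855 ≈ 2.1342e-5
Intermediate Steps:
H(l, U) = l + U*(-1 + U - l) (H(l, U) = (-1 + (U - l))*U + l = (-1 + U - l)*U + l = U*(-1 + U - l) + l = l + U*(-1 + U - l))
1/(H(28, J) + (-18 - 57)²) = 1/((28 - 1*218*(1 + 28 - 1*218)) + (-18 - 57)²) = 1/((28 - 1*218*(1 + 28 - 218)) + (-75)²) = 1/((28 - 1*218*(-189)) + 5625) = 1/((28 + 41202) + 5625) = 1/(41230 + 5625) = 1/46855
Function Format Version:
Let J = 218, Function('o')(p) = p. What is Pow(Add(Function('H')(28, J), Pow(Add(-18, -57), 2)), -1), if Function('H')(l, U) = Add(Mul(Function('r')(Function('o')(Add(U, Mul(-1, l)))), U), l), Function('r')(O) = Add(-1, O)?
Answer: Rational(1, 46855) ≈ 2.1342e-5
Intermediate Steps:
Function('H')(l, U) = Add(l, Mul(U, Add(-1, U, Mul(-1, l)))) (Function('H')(l, U) = Add(Mul(Add(-1, Add(U, Mul(-1, l))), U), l) = Add(Mul(Add(-1, U, Mul(-1, l)), U), l) = Add(Mul(U, Add(-1, U, Mul(-1, l))), l) = Add(l, Mul(U, Add(-1, U, Mul(-1, l)))))
Pow(Add(Function('H')(28, J), Pow(Add(-18, -57), 2)), -1) = Pow(Add(Add(28, Mul(-1, 218, Add(1, 28, Mul(-1, 218)))), Pow(Add(-18, -57), 2)), -1) = Pow(Add(Add(28, Mul(-1, 218, Add(1, 28, -218))), Pow(-75, 2)), -1) = Pow(Add(Add(28, Mul(-1, 218, -189)), 5625), -1) = Pow(Add(Add(28, 41202), 5625), -1) = Pow(Add(41230, 5625), -1) = Pow(46855, -1) = Rational(1, 46855)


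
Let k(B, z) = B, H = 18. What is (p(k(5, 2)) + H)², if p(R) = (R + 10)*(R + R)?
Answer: 28224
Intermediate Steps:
p(R) = 2*R*(10 + R) (p(R) = (10 + R)*(2*R) = 2*R*(10 + R))
(p(k(5, 2)) + H)² = (2*5*(10 + 5) + 18)² = (2*5*15 + 18)² = (150 + 18)² = 168² = 28224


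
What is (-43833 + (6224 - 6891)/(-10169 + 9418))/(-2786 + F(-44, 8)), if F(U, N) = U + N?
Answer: 968174/62333 ≈ 15.532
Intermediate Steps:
F(U, N) = N + U
(-43833 + (6224 - 6891)/(-10169 + 9418))/(-2786 + F(-44, 8)) = (-43833 + (6224 - 6891)/(-10169 + 9418))/(-2786 + (8 - 44)) = (-43833 - 667/(-751))/(-2786 - 36) = (-43833 - 667*(-1/751))/(-2822) = (-43833 + 667/751)*(-1/2822) = -32917916/751*(-1/2822) = 968174/62333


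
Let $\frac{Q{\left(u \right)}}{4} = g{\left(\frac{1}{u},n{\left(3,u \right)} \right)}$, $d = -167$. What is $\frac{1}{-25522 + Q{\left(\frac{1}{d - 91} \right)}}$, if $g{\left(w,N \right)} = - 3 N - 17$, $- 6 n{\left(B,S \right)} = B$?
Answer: $- \frac{1}{25584} \approx -3.9087 \cdot 10^{-5}$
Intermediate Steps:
$n{\left(B,S \right)} = - \frac{B}{6}$
$g{\left(w,N \right)} = -17 - 3 N$
$Q{\left(u \right)} = -62$ ($Q{\left(u \right)} = 4 \left(-17 - 3 \left(\left(- \frac{1}{6}\right) 3\right)\right) = 4 \left(-17 - - \frac{3}{2}\right) = 4 \left(-17 + \frac{3}{2}\right) = 4 \left(- \frac{31}{2}\right) = -62$)
$\frac{1}{-25522 + Q{\left(\frac{1}{d - 91} \right)}} = \frac{1}{-25522 - 62} = \frac{1}{-25584} = - \frac{1}{25584}$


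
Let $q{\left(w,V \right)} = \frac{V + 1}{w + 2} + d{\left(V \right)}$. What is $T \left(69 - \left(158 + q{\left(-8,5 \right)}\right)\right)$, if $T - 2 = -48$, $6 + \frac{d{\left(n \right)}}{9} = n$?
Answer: $3634$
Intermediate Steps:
$d{\left(n \right)} = -54 + 9 n$
$q{\left(w,V \right)} = -54 + 9 V + \frac{1 + V}{2 + w}$ ($q{\left(w,V \right)} = \frac{V + 1}{w + 2} + \left(-54 + 9 V\right) = \frac{1 + V}{2 + w} + \left(-54 + 9 V\right) = -54 + 9 V + \frac{1 + V}{2 + w}$)
$T = -46$ ($T = 2 - 48 = -46$)
$T \left(69 - \left(158 + q{\left(-8,5 \right)}\right)\right) = - 46 \left(69 - \left(158 + \frac{-107 + 19 \cdot 5 + 9 \left(-8\right) \left(-6 + 5\right)}{2 - 8}\right)\right) = - 46 \left(69 - \left(158 + \frac{-107 + 95 + 9 \left(-8\right) \left(-1\right)}{-6}\right)\right) = - 46 \left(69 - \left(158 - \frac{-107 + 95 + 72}{6}\right)\right) = - 46 \left(69 - \left(158 - 10\right)\right) = - 46 \left(69 - 148\right) = \left(-46\right) \left(-79\right) = 3634$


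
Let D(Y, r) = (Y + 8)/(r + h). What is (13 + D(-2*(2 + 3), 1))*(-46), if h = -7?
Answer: -1840/3 ≈ -613.33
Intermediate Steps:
D(Y, r) = (8 + Y)/(-7 + r) (D(Y, r) = (Y + 8)/(r - 7) = (8 + Y)/(-7 + r))
(13 + D(-2*(2 + 3), 1))*(-46) = (13 + (8 - 2*(2 + 3))/(-7 + 1))*(-46) = (13 + (8 - 2*5)/(-6))*(-46) = (13 - (8 - 10)/6)*(-46) = (13 - 1/6*(-2))*(-46) = (13 + 1/3)*(-46) = (40/3)*(-46) = -1840/3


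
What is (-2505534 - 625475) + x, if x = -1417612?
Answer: -4548621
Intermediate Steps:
(-2505534 - 625475) + x = (-2505534 - 625475) - 1417612 = -3131009 - 1417612 = -4548621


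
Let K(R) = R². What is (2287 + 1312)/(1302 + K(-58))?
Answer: 3599/4666 ≈ 0.77132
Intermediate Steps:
(2287 + 1312)/(1302 + K(-58)) = (2287 + 1312)/(1302 + (-58)²) = 3599/(1302 + 3364) = 3599/4666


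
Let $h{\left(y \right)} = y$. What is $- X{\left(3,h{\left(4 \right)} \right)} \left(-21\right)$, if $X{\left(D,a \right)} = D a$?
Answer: $252$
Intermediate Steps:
$- X{\left(3,h{\left(4 \right)} \right)} \left(-21\right) = - 3 \cdot 4 \left(-21\right) = \left(-1\right) 12 \left(-21\right) = \left(-12\right) \left(-21\right) = 252$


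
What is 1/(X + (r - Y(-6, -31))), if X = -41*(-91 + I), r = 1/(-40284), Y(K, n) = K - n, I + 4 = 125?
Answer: -40284/50556421 ≈ -0.00079681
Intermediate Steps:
I = 121 (I = -4 + 125 = 121)
r = -1/40284 ≈ -2.4824e-5
X = -1230 (X = -41*(-91 + 121) = -41*30 = -1230)
1/(X + (r - Y(-6, -31))) = 1/(-1230 + (-1/40284 - (-6 - 1*(-31)))) = 1/(-1230 + (-1/40284 - (-6 + 31))) = 1/(-1230 + (-1/40284 - 1*25)) = 1/(-1230 + (-1/40284 - 25)) = 1/(-1230 - 1007101/40284) = 1/(-50556421/40284) = -40284/50556421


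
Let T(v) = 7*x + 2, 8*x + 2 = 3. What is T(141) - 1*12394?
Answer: -99129/8 ≈ -12391.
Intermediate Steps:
x = ⅛ (x = -¼ + (⅛)*3 = -¼ + 3/8 = ⅛ ≈ 0.12500)
T(v) = 23/8 (T(v) = 7*(⅛) + 2 = 7/8 + 2 = 23/8)
T(141) - 1*12394 = 23/8 - 1*12394 = 23/8 - 12394 = -99129/8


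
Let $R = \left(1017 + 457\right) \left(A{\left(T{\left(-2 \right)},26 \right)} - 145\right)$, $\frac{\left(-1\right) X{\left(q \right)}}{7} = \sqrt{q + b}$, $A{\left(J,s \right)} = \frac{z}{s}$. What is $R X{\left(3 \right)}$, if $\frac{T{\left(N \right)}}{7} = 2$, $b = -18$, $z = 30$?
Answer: $\frac{19294660 i \sqrt{15}}{13} \approx 5.7483 \cdot 10^{6} i$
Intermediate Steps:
$T{\left(N \right)} = 14$ ($T{\left(N \right)} = 7 \cdot 2 = 14$)
$A{\left(J,s \right)} = \frac{30}{s}$
$X{\left(q \right)} = - 7 \sqrt{-18 + q}$ ($X{\left(q \right)} = - 7 \sqrt{q - 18} = - 7 \sqrt{-18 + q}$)
$R = - \frac{2756380}{13}$ ($R = \left(1017 + 457\right) \left(\frac{30}{26} - 145\right) = 1474 \left(30 \cdot \frac{1}{26} - 145\right) = 1474 \left(\frac{15}{13} - 145\right) = 1474 \left(- \frac{1870}{13}\right) = - \frac{2756380}{13} \approx -2.1203 \cdot 10^{5}$)
$R X{\left(3 \right)} = - \frac{2756380 \left(- 7 \sqrt{-18 + 3}\right)}{13} = - \frac{2756380 \left(- 7 \sqrt{-15}\right)}{13} = - \frac{2756380 \left(- 7 i \sqrt{15}\right)}{13} = \frac{19294660 i \sqrt{15}}{13}$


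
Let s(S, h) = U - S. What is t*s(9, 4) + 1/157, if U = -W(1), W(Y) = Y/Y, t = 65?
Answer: -102049/157 ≈ -649.99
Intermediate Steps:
W(Y) = 1
U = -1 (U = -1*1 = -1)
s(S, h) = -1 - S
t*s(9, 4) + 1/157 = 65*(-1 - 1*9) + 1/157 = 65*(-1 - 9) + 1/157 = 65*(-10) + 1/157 = -650 + 1/157 = -102049/157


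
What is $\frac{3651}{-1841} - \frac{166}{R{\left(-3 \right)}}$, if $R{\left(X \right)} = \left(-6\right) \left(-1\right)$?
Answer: $- \frac{163756}{5523} \approx -29.65$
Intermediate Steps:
$R{\left(X \right)} = 6$
$\frac{3651}{-1841} - \frac{166}{R{\left(-3 \right)}} = \frac{3651}{-1841} - \frac{166}{6} = 3651 \left(- \frac{1}{1841}\right) - \frac{83}{3} = - \frac{3651}{1841} - \frac{83}{3} = - \frac{163756}{5523}$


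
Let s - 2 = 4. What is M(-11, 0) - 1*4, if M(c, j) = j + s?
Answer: 2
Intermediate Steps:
s = 6 (s = 2 + 4 = 6)
M(c, j) = 6 + j (M(c, j) = j + 6 = 6 + j)
M(-11, 0) - 1*4 = (6 + 0) - 1*4 = 6 - 4 = 2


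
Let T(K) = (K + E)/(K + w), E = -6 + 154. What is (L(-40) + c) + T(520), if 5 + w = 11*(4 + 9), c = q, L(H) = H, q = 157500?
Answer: 51804674/329 ≈ 1.5746e+5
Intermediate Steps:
E = 148
c = 157500
w = 138 (w = -5 + 11*(4 + 9) = -5 + 11*13 = -5 + 143 = 138)
T(K) = (148 + K)/(138 + K) (T(K) = (K + 148)/(K + 138) = (148 + K)/(138 + K))
(L(-40) + c) + T(520) = (-40 + 157500) + (148 + 520)/(138 + 520) = 157460 + 668/658 = 157460 + (1/658)*668 = 157460 + 334/329 = 51804674/329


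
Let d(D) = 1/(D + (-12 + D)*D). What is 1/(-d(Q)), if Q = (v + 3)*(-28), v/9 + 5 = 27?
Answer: -31736292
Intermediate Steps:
v = 198 (v = -45 + 9*27 = -45 + 243 = 198)
Q = -5628 (Q = (198 + 3)*(-28) = 201*(-28) = -5628)
d(D) = 1/(D + D*(-12 + D))
1/(-d(Q)) = 1/(-1/((-5628)*(-11 - 5628))) = 1/(-(-1)/(5628*(-5639))) = 1/(-(-1)*(-1)/(5628*5639)) = 1/(-1*1/31736292) = 1/(-1/31736292) = -31736292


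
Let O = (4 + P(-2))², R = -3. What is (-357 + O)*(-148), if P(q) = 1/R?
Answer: 457616/9 ≈ 50846.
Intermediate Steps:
P(q) = -⅓ (P(q) = 1/(-3) = -⅓)
O = 121/9 (O = (4 - ⅓)² = (11/3)² = 121/9 ≈ 13.444)
(-357 + O)*(-148) = (-357 + 121/9)*(-148) = -3092/9*(-148) = 457616/9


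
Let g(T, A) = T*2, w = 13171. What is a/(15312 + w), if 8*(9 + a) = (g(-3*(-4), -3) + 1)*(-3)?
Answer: -21/32552 ≈ -0.00064512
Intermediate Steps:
g(T, A) = 2*T
a = -147/8 (a = -9 + ((2*(-3*(-4)) + 1)*(-3))/8 = -9 + ((2*12 + 1)*(-3))/8 = -9 + ((24 + 1)*(-3))/8 = -9 + (25*(-3))/8 = -9 + (⅛)*(-75) = -9 - 75/8 = -147/8 ≈ -18.375)
a/(15312 + w) = -147/(8*(15312 + 13171)) = -147/8/28483 = -147/8*1/28483 = -21/32552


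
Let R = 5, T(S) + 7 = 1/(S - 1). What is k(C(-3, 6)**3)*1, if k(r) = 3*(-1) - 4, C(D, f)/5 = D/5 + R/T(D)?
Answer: -7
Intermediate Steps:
T(S) = -7 + 1/(-1 + S) (T(S) = -7 + 1/(S - 1) = -7 + 1/(-1 + S))
C(D, f) = D + 25*(-1 + D)/(8 - 7*D) (C(D, f) = 5*(D/5 + 5/(((8 - 7*D)/(-1 + D)))) = 5*(D*(1/5) + 5*((-1 + D)/(8 - 7*D))) = 5*(D/5 + 5*(-1 + D)/(8 - 7*D)) = D + 25*(-1 + D)/(8 - 7*D))
k(r) = -7 (k(r) = -3 - 4 = -7)
k(C(-3, 6)**3)*1 = -7*1 = -7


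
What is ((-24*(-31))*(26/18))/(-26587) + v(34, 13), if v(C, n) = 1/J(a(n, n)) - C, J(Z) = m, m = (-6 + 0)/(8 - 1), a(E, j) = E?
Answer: -5616305/159522 ≈ -35.207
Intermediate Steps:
m = -6/7 ≈ -0.85714
J(Z) = -6/7
v(C, n) = -7/6 - C (v(C, n) = 1/(-6/7) - C = -7/6 - C)
((-24*(-31))*(26/18))/(-26587) + v(34, 13) = ((-24*(-31))*(26/18))/(-26587) + (-7/6 - 1*34) = (744*(26*(1/18)))*(-1/26587) + (-7/6 - 34) = (744*(13/9))*(-1/26587) - 211/6 = (3224/3)*(-1/26587) - 211/6 = -3224/79761 - 211/6 = -5616305/159522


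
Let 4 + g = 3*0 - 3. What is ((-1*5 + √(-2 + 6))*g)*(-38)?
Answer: -798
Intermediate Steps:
g = -7 (g = -4 + (3*0 - 3) = -4 + (0 - 3) = -4 - 3 = -7)
((-1*5 + √(-2 + 6))*g)*(-38) = ((-1*5 + √(-2 + 6))*(-7))*(-38) = ((-5 + √4)*(-7))*(-38) = ((-5 + 2)*(-7))*(-38) = -3*(-7)*(-38) = 21*(-38) = -798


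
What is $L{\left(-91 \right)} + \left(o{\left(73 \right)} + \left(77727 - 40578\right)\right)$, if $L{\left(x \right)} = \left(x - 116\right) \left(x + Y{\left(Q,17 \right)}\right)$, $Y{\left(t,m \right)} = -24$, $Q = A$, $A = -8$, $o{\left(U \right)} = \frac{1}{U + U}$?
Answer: $\frac{8899285}{146} \approx 60954.0$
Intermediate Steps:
$o{\left(U \right)} = \frac{1}{2 U}$
$Q = -8$
$L{\left(x \right)} = \left(-116 + x\right) \left(-24 + x\right)$ ($L{\left(x \right)} = \left(x - 116\right) \left(x - 24\right) = \left(-116 + x\right) \left(-24 + x\right)$)
$L{\left(-91 \right)} + \left(o{\left(73 \right)} + \left(77727 - 40578\right)\right) = \left(2784 + \left(-91\right)^{2} - -12740\right) + \left(\frac{1}{2 \cdot 73} + \left(77727 - 40578\right)\right) = \left(2784 + 8281 + 12740\right) + \left(\frac{1}{2} \cdot \frac{1}{73} + 37149\right) = 23805 + \left(\frac{1}{146} + 37149\right) = 23805 + \frac{5423755}{146} = \frac{8899285}{146}$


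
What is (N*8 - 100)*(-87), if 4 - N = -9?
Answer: -348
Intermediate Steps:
N = 13 (N = 4 - 1*(-9) = 4 + 9 = 13)
(N*8 - 100)*(-87) = (13*8 - 100)*(-87) = (104 - 100)*(-87) = 4*(-87) = -348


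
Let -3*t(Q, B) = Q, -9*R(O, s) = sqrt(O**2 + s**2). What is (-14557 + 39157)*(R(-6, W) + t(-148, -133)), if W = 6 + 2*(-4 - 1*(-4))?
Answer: 1213600 - 16400*sqrt(2) ≈ 1.1904e+6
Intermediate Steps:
W = 6 (W = 6 + 2*(-4 + 4) = 6 + 2*0 = 6 + 0 = 6)
R(O, s) = -sqrt(O**2 + s**2)/9
t(Q, B) = -Q/3
(-14557 + 39157)*(R(-6, W) + t(-148, -133)) = (-14557 + 39157)*(-sqrt((-6)**2 + 6**2)/9 - 1/3*(-148)) = 24600*(-sqrt(36 + 36)/9 + 148/3) = 24600*(-2*sqrt(2)/3 + 148/3) = 24600*(148/3 - 2*sqrt(2)/3) = 1213600 - 16400*sqrt(2)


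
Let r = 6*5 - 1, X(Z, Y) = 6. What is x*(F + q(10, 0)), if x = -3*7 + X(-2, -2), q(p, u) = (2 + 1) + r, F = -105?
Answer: 1095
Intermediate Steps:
r = 29 (r = 30 - 1 = 29)
q(p, u) = 32 (q(p, u) = (2 + 1) + 29 = 3 + 29 = 32)
x = -15 (x = -3*7 + 6 = -21 + 6 = -15)
x*(F + q(10, 0)) = -15*(-105 + 32) = -15*(-73) = 1095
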